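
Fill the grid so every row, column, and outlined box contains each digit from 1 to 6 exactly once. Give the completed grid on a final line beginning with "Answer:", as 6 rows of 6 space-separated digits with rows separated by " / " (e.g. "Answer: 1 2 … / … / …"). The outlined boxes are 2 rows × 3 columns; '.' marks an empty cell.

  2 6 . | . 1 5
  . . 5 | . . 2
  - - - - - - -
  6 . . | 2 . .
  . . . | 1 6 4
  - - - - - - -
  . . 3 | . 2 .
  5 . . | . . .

Step 1. [r6c3∈{1,2,4,6}] r6c3 is the only open cell in col 3 admitting 6 ⇒ r6c3=6.
Step 2. [r1c3∈{4}] r1c3 is down to just 4. So r1c3=4.
Step 3. [r3c2∈{1,3,4,5}] across row 3, 4 lands solely at r3c2 ⇒ r3c2=4.
Step 4. [r5c2∈{1}] r5c2 is down to just 1, so r5c2=1.
Step 5. [r2c2∈{3}] r2c2 has the single candidate 3 ⇒ r2c2=3.
Step 6. [r2c4∈{4,6}] across row 2, 6 lands solely at r2c4. So r2c4=6.
Step 7. [r3c6∈{3}] r3c6's peers cover all but 3 ⇒ r3c6=3.
Step 8. [r6c5∈{3,4}] r6c5 is the only open cell in col 5 admitting 3. So r6c5=3.
Step 9. [r5c1∈{4}] r5c1 has the single candidate 4. So r5c1=4.
Step 10. [r4c2∈{2,5}] in row 4, 5 fits only at r4c2. So r4c2=5.
Step 11. [r3c3∈{1}] r3c3 is down to just 1. So r3c3=1.
Step 12. [r1c4∈{3}] r1c4 has the single candidate 3, so r1c4=3.
Step 13. [r6c6∈{1}] r6c6 has the single candidate 1 ⇒ r6c6=1.
Step 14. [r4c3∈{2}] r4c3's peers cover all but 2. So r4c3=2.
Step 15. [r2c1∈{1}] r2c1's peers cover all but 1. So r2c1=1.
Step 16. [r6c4∈{4}] r6c4's peers cover all but 4. So r6c4=4.
Step 17. [r4c1∈{3}] r4c1's peers cover all but 3, so r4c1=3.
Step 18. [r3c5∈{5}] r3c5 has the single candidate 5 ⇒ r3c5=5.
Step 19. [r2c5∈{4}] only 4 remains possible at r2c5. So r2c5=4.
Step 20. [r6c2∈{2}] r6c2's peers cover all but 2 ⇒ r6c2=2.
Step 21. [r5c6∈{6}] r5c6 has the single candidate 6. So r5c6=6.
Step 22. [r5c4∈{5}] only 5 remains possible at r5c4, so r5c4=5.

Answer: 2 6 4 3 1 5 / 1 3 5 6 4 2 / 6 4 1 2 5 3 / 3 5 2 1 6 4 / 4 1 3 5 2 6 / 5 2 6 4 3 1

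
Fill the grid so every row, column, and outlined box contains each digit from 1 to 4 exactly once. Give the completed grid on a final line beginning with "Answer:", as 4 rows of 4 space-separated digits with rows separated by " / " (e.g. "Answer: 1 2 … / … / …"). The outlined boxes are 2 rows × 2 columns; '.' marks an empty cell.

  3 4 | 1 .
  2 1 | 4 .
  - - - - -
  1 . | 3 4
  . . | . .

Step 1. [r4c3∈{2}] r4c3 has the single candidate 2, so r4c3=2.
Step 2. [r2c4∈{3}] r2c4 has the single candidate 3. So r2c4=3.
Step 3. [r3c2∈{2}] nothing but 2 survives at r3c2, so r3c2=2.
Step 4. [r4c2∈{3}] r4c2 is down to just 3 ⇒ r4c2=3.
Step 5. [r1c4∈{2}] only 2 remains possible at r1c4, so r1c4=2.
Step 6. [r4c1∈{4}] r4c1's peers cover all but 4. So r4c1=4.
Step 7. [r4c4∈{1}] r4c4's peers cover all but 1. So r4c4=1.

Answer: 3 4 1 2 / 2 1 4 3 / 1 2 3 4 / 4 3 2 1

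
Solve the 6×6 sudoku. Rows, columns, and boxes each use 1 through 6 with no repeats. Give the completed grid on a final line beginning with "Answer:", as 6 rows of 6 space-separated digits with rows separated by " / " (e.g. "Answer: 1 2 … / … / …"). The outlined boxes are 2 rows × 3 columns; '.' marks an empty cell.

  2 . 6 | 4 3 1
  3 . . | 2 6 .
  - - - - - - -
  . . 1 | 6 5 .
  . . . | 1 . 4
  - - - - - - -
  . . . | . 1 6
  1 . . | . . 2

Step 1. [r3c2∈{2,3,4}] 2 has one home in row 3: r3c2, so r3c2=2.
Step 2. [r1c2∈{5}] only 5 remains possible at r1c2 ⇒ r1c2=5.
Step 3. [r2c3∈{4}] r2c3 has the single candidate 4 ⇒ r2c3=4.
Step 4. [r6c2∈{3,4,6}] r6c2 is the only open cell in row 6 admitting 6. So r6c2=6.
Step 5. [r4c2∈{3}] only 3 remains possible at r4c2. So r4c2=3.
Step 6. [r4c3∈{5}] r4c3 is down to just 5 ⇒ r4c3=5.
Step 7. [r5c1∈{4,5}] across col 1, 5 lands solely at r5c1 ⇒ r5c1=5.
Step 8. [r5c4∈{3}] r5c4 has the single candidate 3. So r5c4=3.
Step 9. [r2c2∈{1}] r2c2 has the single candidate 1, so r2c2=1.
Step 10. [r3c1∈{4}] only 4 remains possible at r3c1, so r3c1=4.
Step 11. [r2c6∈{5}] r2c6 is down to just 5, so r2c6=5.
Step 12. [r6c5∈{4}] r6c5's peers cover all but 4 ⇒ r6c5=4.
Step 13. [r6c4∈{5}] only 5 remains possible at r6c4, so r6c4=5.
Step 14. [r5c2∈{4}] r5c2's peers cover all but 4. So r5c2=4.
Step 15. [r3c6∈{3}] nothing but 3 survives at r3c6 ⇒ r3c6=3.
Step 16. [r4c1∈{6}] nothing but 6 survives at r4c1 ⇒ r4c1=6.
Step 17. [r5c3∈{2}] r5c3's peers cover all but 2. So r5c3=2.
Step 18. [r4c5∈{2}] nothing but 2 survives at r4c5 ⇒ r4c5=2.
Step 19. [r6c3∈{3}] r6c3 is down to just 3, so r6c3=3.

Answer: 2 5 6 4 3 1 / 3 1 4 2 6 5 / 4 2 1 6 5 3 / 6 3 5 1 2 4 / 5 4 2 3 1 6 / 1 6 3 5 4 2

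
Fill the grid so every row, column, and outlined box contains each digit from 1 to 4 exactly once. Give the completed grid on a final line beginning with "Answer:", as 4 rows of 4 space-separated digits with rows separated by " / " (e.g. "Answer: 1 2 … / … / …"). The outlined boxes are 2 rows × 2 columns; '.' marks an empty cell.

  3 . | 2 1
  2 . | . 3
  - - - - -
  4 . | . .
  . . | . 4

Step 1. [r4c2∈{1,2,3}] row 4 places 2 nowhere but r4c2, so r4c2=2.
Step 2. [r2c2∈{1,4}] 1 has one home in row 2: r2c2 ⇒ r2c2=1.
Step 3. [r4c3∈{1,3}] 3 has one home in row 4: r4c3. So r4c3=3.
Step 4. [r1c2∈{4}] r1c2 is down to just 4, so r1c2=4.
Step 5. [r3c2∈{3}] only 3 remains possible at r3c2. So r3c2=3.
Step 6. [r3c4∈{2}] r3c4's peers cover all but 2. So r3c4=2.
Step 7. [r4c1∈{1}] only 1 remains possible at r4c1. So r4c1=1.
Step 8. [r2c3∈{4}] r2c3 has the single candidate 4 ⇒ r2c3=4.
Step 9. [r3c3∈{1}] r3c3 has the single candidate 1, so r3c3=1.

Answer: 3 4 2 1 / 2 1 4 3 / 4 3 1 2 / 1 2 3 4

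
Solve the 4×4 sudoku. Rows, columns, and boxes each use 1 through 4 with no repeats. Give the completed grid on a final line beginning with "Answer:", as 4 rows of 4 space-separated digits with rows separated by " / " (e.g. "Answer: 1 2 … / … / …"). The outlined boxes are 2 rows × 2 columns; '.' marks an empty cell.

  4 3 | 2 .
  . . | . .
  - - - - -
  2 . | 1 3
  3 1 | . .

Step 1. [r4c3∈{4}] only 4 remains possible at r4c3, so r4c3=4.
Step 2. [r2c4∈{1,4}] 4 has one home in row 2: r2c4 ⇒ r2c4=4.
Step 3. [r2c3∈{3}] only 3 remains possible at r2c3 ⇒ r2c3=3.
Step 4. [r2c2∈{2}] r2c2's peers cover all but 2 ⇒ r2c2=2.
Step 5. [r3c2∈{4}] r3c2 is down to just 4. So r3c2=4.
Step 6. [r4c4∈{2}] r4c4 is down to just 2. So r4c4=2.
Step 7. [r2c1∈{1}] r2c1 is down to just 1 ⇒ r2c1=1.
Step 8. [r1c4∈{1}] r1c4's peers cover all but 1, so r1c4=1.

Answer: 4 3 2 1 / 1 2 3 4 / 2 4 1 3 / 3 1 4 2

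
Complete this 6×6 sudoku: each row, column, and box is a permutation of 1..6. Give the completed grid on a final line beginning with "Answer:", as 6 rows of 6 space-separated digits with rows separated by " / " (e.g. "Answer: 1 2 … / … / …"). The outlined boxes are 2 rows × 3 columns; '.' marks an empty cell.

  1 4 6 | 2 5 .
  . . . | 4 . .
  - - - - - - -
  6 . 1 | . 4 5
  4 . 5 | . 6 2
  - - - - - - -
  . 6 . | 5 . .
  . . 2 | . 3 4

Step 1. [r2c3∈{3}] r2c3 has the single candidate 3 ⇒ r2c3=3.
Step 2. [r5c6∈{1}] nothing but 1 survives at r5c6 ⇒ r5c6=1.
Step 3. [r4c2∈{3}] r4c2's peers cover all but 3, so r4c2=3.
Step 4. [r2c1∈{2,5}] 2 has one home in col 1: r2c1. So r2c1=2.
Step 5. [r2c2∈{5}] r2c2 has the single candidate 5, so r2c2=5.
Step 6. [r2c6∈{6}] r2c6 has the single candidate 6, so r2c6=6.
Step 7. [r1c6∈{3}] r1c6's peers cover all but 3 ⇒ r1c6=3.
Step 8. [r6c1∈{5}] only 5 remains possible at r6c1, so r6c1=5.
Step 9. [r4c4∈{1}] r4c4's peers cover all but 1 ⇒ r4c4=1.
Step 10. [r5c1∈{3}] r5c1 has the single candidate 3 ⇒ r5c1=3.
Step 11. [r6c4∈{6}] only 6 remains possible at r6c4. So r6c4=6.
Step 12. [r2c5∈{1}] r2c5 is down to just 1. So r2c5=1.
Step 13. [r5c3∈{4}] r5c3 has the single candidate 4. So r5c3=4.
Step 14. [r6c2∈{1}] nothing but 1 survives at r6c2 ⇒ r6c2=1.
Step 15. [r5c5∈{2}] r5c5 has the single candidate 2 ⇒ r5c5=2.
Step 16. [r3c2∈{2}] only 2 remains possible at r3c2, so r3c2=2.
Step 17. [r3c4∈{3}] r3c4's peers cover all but 3. So r3c4=3.

Answer: 1 4 6 2 5 3 / 2 5 3 4 1 6 / 6 2 1 3 4 5 / 4 3 5 1 6 2 / 3 6 4 5 2 1 / 5 1 2 6 3 4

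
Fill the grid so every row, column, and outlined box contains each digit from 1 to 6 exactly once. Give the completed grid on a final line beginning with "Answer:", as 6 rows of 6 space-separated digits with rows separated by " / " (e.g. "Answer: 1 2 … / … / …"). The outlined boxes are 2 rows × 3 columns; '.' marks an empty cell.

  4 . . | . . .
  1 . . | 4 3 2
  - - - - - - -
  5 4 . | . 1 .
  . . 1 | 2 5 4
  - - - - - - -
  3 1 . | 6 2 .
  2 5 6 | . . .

Step 1. [r1c2∈{2,3,6}] 2 has one home in col 2: r1c2 ⇒ r1c2=2.
Step 2. [r3c4∈{3}] nothing but 3 survives at r3c4, so r3c4=3.
Step 3. [r1c4∈{1,5}] in col 4, 5 fits only at r1c4 ⇒ r1c4=5.
Step 4. [r1c6∈{1,6}] in row 1, 1 fits only at r1c6 ⇒ r1c6=1.
Step 5. [r4c2∈{3,6}] row 4 places 3 nowhere but r4c2 ⇒ r4c2=3.
Step 6. [r1c3∈{3}] r1c3 is down to just 3. So r1c3=3.
Step 7. [r5c3∈{4}] r5c3 is down to just 4. So r5c3=4.
Step 8. [r3c3∈{2}] only 2 remains possible at r3c3 ⇒ r3c3=2.
Step 9. [r6c6∈{3}] only 3 remains possible at r6c6. So r6c6=3.
Step 10. [r5c6∈{5}] r5c6 is down to just 5, so r5c6=5.
Step 11. [r6c5∈{4}] r6c5's peers cover all but 4. So r6c5=4.
Step 12. [r2c2∈{6}] r2c2's peers cover all but 6. So r2c2=6.
Step 13. [r1c5∈{6}] r1c5's peers cover all but 6, so r1c5=6.
Step 14. [r4c1∈{6}] r4c1 has the single candidate 6, so r4c1=6.
Step 15. [r6c4∈{1}] r6c4 has the single candidate 1 ⇒ r6c4=1.
Step 16. [r2c3∈{5}] r2c3's peers cover all but 5, so r2c3=5.
Step 17. [r3c6∈{6}] r3c6's peers cover all but 6 ⇒ r3c6=6.

Answer: 4 2 3 5 6 1 / 1 6 5 4 3 2 / 5 4 2 3 1 6 / 6 3 1 2 5 4 / 3 1 4 6 2 5 / 2 5 6 1 4 3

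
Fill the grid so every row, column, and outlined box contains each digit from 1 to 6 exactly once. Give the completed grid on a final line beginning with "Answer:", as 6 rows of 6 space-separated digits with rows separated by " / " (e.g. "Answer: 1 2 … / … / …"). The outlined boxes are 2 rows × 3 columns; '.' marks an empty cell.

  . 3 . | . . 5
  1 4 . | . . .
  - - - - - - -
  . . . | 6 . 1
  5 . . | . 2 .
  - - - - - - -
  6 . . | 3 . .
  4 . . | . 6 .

Step 1. [r6c4∈{1,2,5}] r6c4 is the only open cell in col 4 admitting 5, so r6c4=5.
Step 2. [r3c2∈{2}] r3c2 has the single candidate 2 ⇒ r3c2=2.
Step 3. [r6c3∈{1,2,3}] across row 6, 3 lands solely at r6c3, so r6c3=3.
Step 4. [r5c3∈{1,2,5}] in box 5, 2 fits only at r5c3 ⇒ r5c3=2.
Step 5. [r4c4∈{4}] nothing but 4 survives at r4c4. So r4c4=4.
Step 6. [r2c6∈{2,3,6}] col 6 places 6 nowhere but r2c6. So r2c6=6.
Step 7. [r5c5∈{1,4}] across box 6, 1 lands solely at r5c5. So r5c5=1.
Step 8. [r4c2∈{1,6}] in col 2, 6 fits only at r4c2. So r4c2=6.
Step 9. [r3c5∈{3,5}] in row 3, 5 fits only at r3c5. So r3c5=5.
Step 10. [r1c4∈{1,2}] in row 1, 1 fits only at r1c4 ⇒ r1c4=1.
Step 11. [r6c6∈{2}] nothing but 2 survives at r6c6. So r6c6=2.
Step 12. [r1c3∈{6}] nothing but 6 survives at r1c3, so r1c3=6.
Step 13. [r1c1∈{2}] nothing but 2 survives at r1c1, so r1c1=2.
Step 14. [r6c2∈{1}] r6c2 is down to just 1, so r6c2=1.
Step 15. [r5c6∈{4}] r5c6's peers cover all but 4. So r5c6=4.
Step 16. [r4c3∈{1}] r4c3 has the single candidate 1. So r4c3=1.
Step 17. [r4c6∈{3}] r4c6 has the single candidate 3. So r4c6=3.
Step 18. [r3c1∈{3}] r3c1's peers cover all but 3 ⇒ r3c1=3.
Step 19. [r2c4∈{2}] r2c4 has the single candidate 2, so r2c4=2.
Step 20. [r3c3∈{4}] only 4 remains possible at r3c3. So r3c3=4.
Step 21. [r1c5∈{4}] r1c5 is down to just 4, so r1c5=4.
Step 22. [r5c2∈{5}] r5c2's peers cover all but 5, so r5c2=5.
Step 23. [r2c3∈{5}] r2c3 has the single candidate 5 ⇒ r2c3=5.
Step 24. [r2c5∈{3}] nothing but 3 survives at r2c5, so r2c5=3.

Answer: 2 3 6 1 4 5 / 1 4 5 2 3 6 / 3 2 4 6 5 1 / 5 6 1 4 2 3 / 6 5 2 3 1 4 / 4 1 3 5 6 2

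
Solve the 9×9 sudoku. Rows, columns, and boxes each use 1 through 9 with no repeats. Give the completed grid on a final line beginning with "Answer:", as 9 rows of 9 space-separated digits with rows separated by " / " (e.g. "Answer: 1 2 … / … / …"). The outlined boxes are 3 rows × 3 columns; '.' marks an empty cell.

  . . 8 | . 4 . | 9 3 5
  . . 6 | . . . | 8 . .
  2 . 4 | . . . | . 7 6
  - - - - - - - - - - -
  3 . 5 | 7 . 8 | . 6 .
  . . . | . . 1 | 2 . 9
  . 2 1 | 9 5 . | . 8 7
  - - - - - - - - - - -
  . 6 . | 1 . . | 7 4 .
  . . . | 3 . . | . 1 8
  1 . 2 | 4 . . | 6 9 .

Step 1. [r1c1∈{7}] nothing but 7 survives at r1c1, so r1c1=7.
Step 2. [r7c9∈{2,3}] in box 9, 2 fits only at r7c9 ⇒ r7c9=2.
Step 3. [r5c5∈{3,6}] in row 5, 3 fits only at r5c5. So r5c5=3.
Step 4. [r8c5∈{2,6,7,9}] r8c5 is the only open cell in col 5 admitting 6 ⇒ r8c5=6.
Step 5. [r8c6∈{2,5,7,9}] row 8 places 2 nowhere but r8c6 ⇒ r8c6=2.
Step 6. [r4c2∈{4,9}] 9 has one home in row 4: r4c2, so r4c2=9.
Step 7. [r2c1∈{5,9}] r2c1 is the only open cell in box 1 admitting 9, so r2c1=9.
Step 8. [r3c7∈{1}] r3c7 has the single candidate 1 ⇒ r3c7=1.
Step 9. [r5c4∈{6}] nothing but 6 survives at r5c4 ⇒ r5c4=6.
Step 10. [r2c5∈{1,2,7}] in col 5, 1 fits only at r2c5, so r2c5=1.
Step 11. [r2c6∈{3,5,7}] 7 has one home in row 2: r2c6, so r2c6=7.
Step 12. [r9c6∈{5}] only 5 remains possible at r9c6 ⇒ r9c6=5.
Step 13. [r7c6∈{9}] r7c6's peers cover all but 9. So r7c6=9.
Step 14. [r7c1∈{5,8}] r7c1 is the only open cell in row 7 admitting 5. So r7c1=5.
Step 15. [r9c2∈{3,7,8}] box 7 places 8 nowhere but r9c2, so r9c2=8.
Step 16. [r8c1∈{4}] r8c1's peers cover all but 4. So r8c1=4.
Step 17. [r2c2∈{3,5}] 3 has one home in row 2: r2c2 ⇒ r2c2=3.
Step 18. [r3c4∈{5,8}] r3c4 is the only open cell in col 4 admitting 8 ⇒ r3c4=8.
Step 19. [r8c2∈{7}] r8c2 is down to just 7 ⇒ r8c2=7.
Step 20. [r4c7∈{4}] r4c7 has the single candidate 4. So r4c7=4.
Step 21. [r2c4∈{2,5}] 5 has one home in row 2: r2c4. So r2c4=5.
Step 22. [r9c5∈{7}] r9c5 is down to just 7, so r9c5=7.
Step 23. [r5c8∈{5}] r5c8's peers cover all but 5. So r5c8=5.
Step 24. [r1c6∈{6}] only 6 remains possible at r1c6 ⇒ r1c6=6.
Step 25. [r5c1∈{8}] r5c1's peers cover all but 8 ⇒ r5c1=8.
Step 26. [r4c5∈{2}] only 2 remains possible at r4c5. So r4c5=2.
Step 27. [r1c2∈{1}] r1c2 is down to just 1 ⇒ r1c2=1.
Step 28. [r1c4∈{2}] r1c4 has the single candidate 2. So r1c4=2.
Step 29. [r6c6∈{4}] nothing but 4 survives at r6c6 ⇒ r6c6=4.
Step 30. [r3c6∈{3}] r3c6 has the single candidate 3. So r3c6=3.
Step 31. [r7c5∈{8}] only 8 remains possible at r7c5 ⇒ r7c5=8.
Step 32. [r7c3∈{3}] only 3 remains possible at r7c3. So r7c3=3.
Step 33. [r8c3∈{9}] nothing but 9 survives at r8c3, so r8c3=9.
Step 34. [r8c7∈{5}] nothing but 5 survives at r8c7. So r8c7=5.
Step 35. [r9c9∈{3}] r9c9 is down to just 3 ⇒ r9c9=3.
Step 36. [r4c9∈{1}] nothing but 1 survives at r4c9. So r4c9=1.
Step 37. [r2c9∈{4}] r2c9's peers cover all but 4 ⇒ r2c9=4.
Step 38. [r6c7∈{3}] r6c7's peers cover all but 3, so r6c7=3.
Step 39. [r2c8∈{2}] r2c8's peers cover all but 2 ⇒ r2c8=2.
Step 40. [r3c5∈{9}] r3c5 is down to just 9. So r3c5=9.
Step 41. [r6c1∈{6}] only 6 remains possible at r6c1 ⇒ r6c1=6.
Step 42. [r5c2∈{4}] r5c2's peers cover all but 4. So r5c2=4.
Step 43. [r3c2∈{5}] only 5 remains possible at r3c2. So r3c2=5.
Step 44. [r5c3∈{7}] nothing but 7 survives at r5c3. So r5c3=7.

Answer: 7 1 8 2 4 6 9 3 5 / 9 3 6 5 1 7 8 2 4 / 2 5 4 8 9 3 1 7 6 / 3 9 5 7 2 8 4 6 1 / 8 4 7 6 3 1 2 5 9 / 6 2 1 9 5 4 3 8 7 / 5 6 3 1 8 9 7 4 2 / 4 7 9 3 6 2 5 1 8 / 1 8 2 4 7 5 6 9 3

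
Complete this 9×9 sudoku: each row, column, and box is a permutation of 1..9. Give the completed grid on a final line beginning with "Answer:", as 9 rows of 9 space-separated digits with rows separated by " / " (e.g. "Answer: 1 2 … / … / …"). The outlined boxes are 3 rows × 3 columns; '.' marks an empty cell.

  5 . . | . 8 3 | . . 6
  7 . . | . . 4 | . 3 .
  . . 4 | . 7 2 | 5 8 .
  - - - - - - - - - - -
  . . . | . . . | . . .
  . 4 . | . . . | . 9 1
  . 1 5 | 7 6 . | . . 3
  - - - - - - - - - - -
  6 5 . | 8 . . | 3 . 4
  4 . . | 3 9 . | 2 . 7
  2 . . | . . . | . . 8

Step 1. [r7c3∈{1,7,9}] r7c3 is the only open cell in row 7 admitting 9. So r7c3=9.
Step 2. [r7c8∈{1}] r7c8's peers cover all but 1 ⇒ r7c8=1.
Step 3. [r3c9∈{9}] r3c9 is down to just 9. So r3c9=9.
Step 4. [r4c9∈{2,5}] across col 9, 5 lands solely at r4c9. So r4c9=5.
Step 5. [r3c1∈{1,3}] col 1 places 1 nowhere but r3c1, so r3c1=1.
Step 6. [r1c3∈{2}] r1c3's peers cover all but 2. So r1c3=2.
Step 7. [r4c2∈{2,3,6,7,8,9}] in col 2, 2 fits only at r4c2. So r4c2=2.
Step 8. [r2c7∈{1}] only 1 remains possible at r2c7. So r2c7=1.
Step 9. [r9c2∈{3,7}] r9c2 is the only open cell in col 2 admitting 7. So r9c2=7.
Step 10. [r2c5∈{5}] r2c5 has the single candidate 5 ⇒ r2c5=5.
Step 11. [r9c3∈{1,3}] r9c3 is the only open cell in row 9 admitting 3. So r9c3=3.
Step 12. [r3c4∈{6}] r3c4 is down to just 6 ⇒ r3c4=6.
Step 13. [r1c4∈{1,9}] r1c4 is the only open cell in row 1 admitting 1 ⇒ r1c4=1.
Step 14. [r2c2∈{6,8,9}] across col 2, 6 lands solely at r2c2, so r2c2=6.
Step 15. [r2c3∈{8}] r2c3 has the single candidate 8. So r2c3=8.
Step 16. [r5c4∈{2,5}] across col 4, 2 lands solely at r5c4, so r5c4=2.
Step 17. [r9c4∈{4,5}] col 4 places 5 nowhere but r9c4. So r9c4=5.
Step 18. [r9c8∈{6}] r9c8 is down to just 6 ⇒ r9c8=6.
Step 19. [r4c4∈{4,9}] 4 has one home in col 4: r4c4, so r4c4=4.
Step 20. [r4c8∈{7}] r4c8 is down to just 7, so r4c8=7.
Step 21. [r9c6∈{1}] nothing but 1 survives at r9c6, so r9c6=1.
Step 22. [r4c3∈{6}] r4c3's peers cover all but 6. So r4c3=6.
Step 23. [r4c7∈{8}] r4c7 is down to just 8. So r4c7=8.
Step 24. [r6c7∈{4}] r6c7 is down to just 4. So r6c7=4.
Step 25. [r4c6∈{9}] r4c6 has the single candidate 9, so r4c6=9.
Step 26. [r4c1∈{3}] r4c1 is down to just 3. So r4c1=3.
Step 27. [r5c1∈{8}] r5c1 has the single candidate 8. So r5c1=8.
Step 28. [r9c7∈{9}] r9c7 has the single candidate 9 ⇒ r9c7=9.
Step 29. [r1c7∈{7}] r1c7 has the single candidate 7 ⇒ r1c7=7.
Step 30. [r5c7∈{6}] r5c7 has the single candidate 6. So r5c7=6.
Step 31. [r5c3∈{7}] r5c3's peers cover all but 7 ⇒ r5c3=7.
Step 32. [r9c5∈{4}] nothing but 4 survives at r9c5. So r9c5=4.
Step 33. [r8c8∈{5}] r8c8's peers cover all but 5. So r8c8=5.
Step 34. [r1c8∈{4}] nothing but 4 survives at r1c8, so r1c8=4.
Step 35. [r8c3∈{1}] only 1 remains possible at r8c3 ⇒ r8c3=1.
Step 36. [r2c9∈{2}] only 2 remains possible at r2c9, so r2c9=2.
Step 37. [r6c1∈{9}] only 9 remains possible at r6c1 ⇒ r6c1=9.
Step 38. [r4c5∈{1}] r4c5's peers cover all but 1, so r4c5=1.
Step 39. [r1c2∈{9}] nothing but 9 survives at r1c2 ⇒ r1c2=9.
Step 40. [r8c6∈{6}] r8c6's peers cover all but 6, so r8c6=6.
Step 41. [r2c4∈{9}] r2c4 is down to just 9. So r2c4=9.
Step 42. [r6c8∈{2}] only 2 remains possible at r6c8. So r6c8=2.
Step 43. [r7c5∈{2}] r7c5 has the single candidate 2, so r7c5=2.
Step 44. [r7c6∈{7}] nothing but 7 survives at r7c6 ⇒ r7c6=7.
Step 45. [r3c2∈{3}] r3c2's peers cover all but 3. So r3c2=3.
Step 46. [r5c6∈{5}] r5c6 has the single candidate 5. So r5c6=5.
Step 47. [r8c2∈{8}] only 8 remains possible at r8c2. So r8c2=8.
Step 48. [r5c5∈{3}] only 3 remains possible at r5c5 ⇒ r5c5=3.
Step 49. [r6c6∈{8}] r6c6's peers cover all but 8, so r6c6=8.

Answer: 5 9 2 1 8 3 7 4 6 / 7 6 8 9 5 4 1 3 2 / 1 3 4 6 7 2 5 8 9 / 3 2 6 4 1 9 8 7 5 / 8 4 7 2 3 5 6 9 1 / 9 1 5 7 6 8 4 2 3 / 6 5 9 8 2 7 3 1 4 / 4 8 1 3 9 6 2 5 7 / 2 7 3 5 4 1 9 6 8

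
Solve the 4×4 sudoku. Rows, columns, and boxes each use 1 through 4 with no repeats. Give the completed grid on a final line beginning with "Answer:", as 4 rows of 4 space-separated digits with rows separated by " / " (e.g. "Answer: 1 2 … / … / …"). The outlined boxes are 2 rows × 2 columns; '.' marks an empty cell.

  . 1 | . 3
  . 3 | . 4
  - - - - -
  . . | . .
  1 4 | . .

Step 1. [r1c3∈{2}] only 2 remains possible at r1c3 ⇒ r1c3=2.
Step 2. [r3c2∈{2}] nothing but 2 survives at r3c2, so r3c2=2.
Step 3. [r3c3∈{1,3,4}] r3c3 is the only open cell in row 3 admitting 4. So r3c3=4.
Step 4. [r4c3∈{3}] nothing but 3 survives at r4c3. So r4c3=3.
Step 5. [r2c3∈{1}] r2c3 is down to just 1 ⇒ r2c3=1.
Step 6. [r3c4∈{1}] nothing but 1 survives at r3c4 ⇒ r3c4=1.
Step 7. [r3c1∈{3}] nothing but 3 survives at r3c1 ⇒ r3c1=3.
Step 8. [r1c1∈{4}] only 4 remains possible at r1c1. So r1c1=4.
Step 9. [r2c1∈{2}] r2c1 has the single candidate 2, so r2c1=2.
Step 10. [r4c4∈{2}] only 2 remains possible at r4c4, so r4c4=2.

Answer: 4 1 2 3 / 2 3 1 4 / 3 2 4 1 / 1 4 3 2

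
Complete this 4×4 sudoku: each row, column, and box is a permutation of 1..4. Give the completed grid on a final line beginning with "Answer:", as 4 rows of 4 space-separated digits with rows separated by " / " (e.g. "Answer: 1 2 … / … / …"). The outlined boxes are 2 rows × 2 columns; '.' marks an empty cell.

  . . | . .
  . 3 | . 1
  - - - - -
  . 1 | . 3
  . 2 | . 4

Step 1. [r1c4∈{2}] r1c4 has the single candidate 2, so r1c4=2.
Step 2. [r1c2∈{4}] r1c2 is down to just 4, so r1c2=4.
Step 3. [r2c3∈{4}] r2c3's peers cover all but 4 ⇒ r2c3=4.
Step 4. [r4c1∈{3}] r4c1 has the single candidate 3 ⇒ r4c1=3.
Step 5. [r1c3∈{3}] r1c3 is down to just 3, so r1c3=3.
Step 6. [r1c1∈{1}] r1c1's peers cover all but 1. So r1c1=1.
Step 7. [r4c3∈{1}] only 1 remains possible at r4c3, so r4c3=1.
Step 8. [r3c3∈{2}] only 2 remains possible at r3c3 ⇒ r3c3=2.
Step 9. [r3c1∈{4}] nothing but 4 survives at r3c1. So r3c1=4.
Step 10. [r2c1∈{2}] nothing but 2 survives at r2c1 ⇒ r2c1=2.

Answer: 1 4 3 2 / 2 3 4 1 / 4 1 2 3 / 3 2 1 4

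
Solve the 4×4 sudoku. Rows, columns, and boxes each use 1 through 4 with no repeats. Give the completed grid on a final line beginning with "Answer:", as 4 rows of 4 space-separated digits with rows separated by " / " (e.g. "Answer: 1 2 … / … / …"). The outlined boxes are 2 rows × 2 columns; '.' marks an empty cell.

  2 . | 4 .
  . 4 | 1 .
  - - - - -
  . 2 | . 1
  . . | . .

Step 1. [r2c1∈{3}] only 3 remains possible at r2c1. So r2c1=3.
Step 2. [r4c2∈{1,3}] col 2 places 3 nowhere but r4c2, so r4c2=3.
Step 3. [r4c4∈{2,4}] 4 has one home in col 4: r4c4. So r4c4=4.
Step 4. [r3c1∈{4}] r3c1 is down to just 4 ⇒ r3c1=4.
Step 5. [r4c1∈{1}] only 1 remains possible at r4c1 ⇒ r4c1=1.
Step 6. [r3c3∈{3}] r3c3's peers cover all but 3. So r3c3=3.
Step 7. [r4c3∈{2}] only 2 remains possible at r4c3. So r4c3=2.
Step 8. [r1c4∈{3}] only 3 remains possible at r1c4. So r1c4=3.
Step 9. [r2c4∈{2}] r2c4's peers cover all but 2 ⇒ r2c4=2.
Step 10. [r1c2∈{1}] r1c2's peers cover all but 1, so r1c2=1.

Answer: 2 1 4 3 / 3 4 1 2 / 4 2 3 1 / 1 3 2 4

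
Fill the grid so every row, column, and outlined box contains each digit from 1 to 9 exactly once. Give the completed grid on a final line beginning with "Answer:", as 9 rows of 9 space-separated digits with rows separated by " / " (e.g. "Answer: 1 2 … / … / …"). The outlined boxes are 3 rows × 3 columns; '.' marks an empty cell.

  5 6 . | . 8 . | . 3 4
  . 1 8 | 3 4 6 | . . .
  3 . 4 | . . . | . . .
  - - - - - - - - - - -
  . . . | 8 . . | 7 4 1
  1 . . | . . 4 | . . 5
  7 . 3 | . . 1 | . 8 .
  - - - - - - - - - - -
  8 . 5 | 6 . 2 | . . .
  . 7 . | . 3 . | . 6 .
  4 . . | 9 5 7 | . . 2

Step 1. [r8c7∈{1,4,5,8,9}] row 8 places 5 nowhere but r8c7, so r8c7=5.
Step 2. [r5c7∈{2,3,6,9}] r5c7 is the only open cell in row 5 admitting 3, so r5c7=3.
Step 3. [r1c6∈{9}] only 9 remains possible at r1c6. So r1c6=9.
Step 4. [r9c8∈{1}] r9c8 has the single candidate 1, so r9c8=1.
Step 5. [r4c1∈{2,6,9}] col 1 places 6 nowhere but r4c1, so r4c1=6.
Step 6. [r5c5∈{2,6,7,9}] across row 5, 6 lands solely at r5c5 ⇒ r5c5=6.
Step 7. [r3c5∈{1,2,7}] col 5 places 7 nowhere but r3c5. So r3c5=7.
Step 8. [r2c8∈{2,5,7,9}] row 2 places 5 nowhere but r2c8, so r2c8=5.
Step 9. [r7c9∈{3,7,9}] col 9 places 3 nowhere but r7c9, so r7c9=3.
Step 10. [r7c2∈{9}] nothing but 9 survives at r7c2 ⇒ r7c2=9.
Step 11. [r3c2∈{2}] r3c2 is down to just 2 ⇒ r3c2=2.
Step 12. [r3c8∈{9}] nothing but 9 survives at r3c8 ⇒ r3c8=9.
Step 13. [r1c4∈{1,2}] across box 2, 2 lands solely at r1c4. So r1c4=2.
Step 14. [r6c7∈{2,6,9}] 9 has one home in col 7: r6c7, so r6c7=9.
Step 15. [r6c4∈{5}] r6c4 has the single candidate 5, so r6c4=5.
Step 16. [r3c7∈{1,6,8}] col 7 places 6 nowhere but r3c7 ⇒ r3c7=6.
Step 17. [r5c3∈{2,9}] across row 5, 9 lands solely at r5c3. So r5c3=9.
Step 18. [r8c3∈{1,2}] col 3 places 1 nowhere but r8c3. So r8c3=1.
Step 19. [r9c7∈{8}] r9c7 has the single candidate 8. So r9c7=8.
Step 20. [r6c5∈{2}] r6c5 is down to just 2 ⇒ r6c5=2.
Step 21. [r6c2∈{4}] r6c2 is down to just 4. So r6c2=4.
Step 22. [r1c7∈{1}] r1c7 has the single candidate 1. So r1c7=1.
Step 23. [r5c8∈{2}] nothing but 2 survives at r5c8. So r5c8=2.
Step 24. [r7c5∈{1}] r7c5 is down to just 1 ⇒ r7c5=1.
Step 25. [r4c5∈{9}] r4c5 has the single candidate 9. So r4c5=9.
Step 26. [r8c1∈{2}] only 2 remains possible at r8c1, so r8c1=2.
Step 27. [r8c6∈{8}] only 8 remains possible at r8c6 ⇒ r8c6=8.
Step 28. [r3c6∈{5}] r3c6 has the single candidate 5. So r3c6=5.
Step 29. [r7c8∈{7}] nothing but 7 survives at r7c8 ⇒ r7c8=7.
Step 30. [r9c2∈{3}] r9c2 has the single candidate 3 ⇒ r9c2=3.
Step 31. [r1c3∈{7}] only 7 remains possible at r1c3. So r1c3=7.
Step 32. [r9c3∈{6}] r9c3's peers cover all but 6, so r9c3=6.
Step 33. [r8c4∈{4}] r8c4 is down to just 4, so r8c4=4.
Step 34. [r4c3∈{2}] r4c3 is down to just 2, so r4c3=2.
Step 35. [r6c9∈{6}] only 6 remains possible at r6c9. So r6c9=6.
Step 36. [r5c4∈{7}] nothing but 7 survives at r5c4, so r5c4=7.
Step 37. [r2c9∈{7}] r2c9 has the single candidate 7. So r2c9=7.
Step 38. [r4c2∈{5}] r4c2 has the single candidate 5. So r4c2=5.
Step 39. [r5c2∈{8}] r5c2 is down to just 8 ⇒ r5c2=8.
Step 40. [r2c1∈{9}] r2c1's peers cover all but 9. So r2c1=9.
Step 41. [r3c9∈{8}] only 8 remains possible at r3c9 ⇒ r3c9=8.
Step 42. [r4c6∈{3}] r4c6 has the single candidate 3, so r4c6=3.
Step 43. [r2c7∈{2}] r2c7 has the single candidate 2. So r2c7=2.
Step 44. [r8c9∈{9}] r8c9 has the single candidate 9. So r8c9=9.
Step 45. [r7c7∈{4}] r7c7's peers cover all but 4. So r7c7=4.
Step 46. [r3c4∈{1}] r3c4 is down to just 1, so r3c4=1.

Answer: 5 6 7 2 8 9 1 3 4 / 9 1 8 3 4 6 2 5 7 / 3 2 4 1 7 5 6 9 8 / 6 5 2 8 9 3 7 4 1 / 1 8 9 7 6 4 3 2 5 / 7 4 3 5 2 1 9 8 6 / 8 9 5 6 1 2 4 7 3 / 2 7 1 4 3 8 5 6 9 / 4 3 6 9 5 7 8 1 2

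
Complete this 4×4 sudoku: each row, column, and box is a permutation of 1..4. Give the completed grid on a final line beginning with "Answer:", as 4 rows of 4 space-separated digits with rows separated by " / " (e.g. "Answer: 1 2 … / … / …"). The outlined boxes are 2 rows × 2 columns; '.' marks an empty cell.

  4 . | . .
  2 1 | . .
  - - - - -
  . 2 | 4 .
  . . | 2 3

Step 1. [r1c3∈{1,3}] in col 3, 1 fits only at r1c3 ⇒ r1c3=1.
Step 2. [r4c1∈{1}] only 1 remains possible at r4c1. So r4c1=1.
Step 3. [r1c2∈{3}] only 3 remains possible at r1c2. So r1c2=3.
Step 4. [r3c1∈{3}] only 3 remains possible at r3c1. So r3c1=3.
Step 5. [r1c4∈{2}] nothing but 2 survives at r1c4, so r1c4=2.
Step 6. [r4c2∈{4}] only 4 remains possible at r4c2, so r4c2=4.
Step 7. [r2c4∈{4}] r2c4 is down to just 4. So r2c4=4.
Step 8. [r2c3∈{3}] r2c3 has the single candidate 3, so r2c3=3.
Step 9. [r3c4∈{1}] r3c4 has the single candidate 1. So r3c4=1.

Answer: 4 3 1 2 / 2 1 3 4 / 3 2 4 1 / 1 4 2 3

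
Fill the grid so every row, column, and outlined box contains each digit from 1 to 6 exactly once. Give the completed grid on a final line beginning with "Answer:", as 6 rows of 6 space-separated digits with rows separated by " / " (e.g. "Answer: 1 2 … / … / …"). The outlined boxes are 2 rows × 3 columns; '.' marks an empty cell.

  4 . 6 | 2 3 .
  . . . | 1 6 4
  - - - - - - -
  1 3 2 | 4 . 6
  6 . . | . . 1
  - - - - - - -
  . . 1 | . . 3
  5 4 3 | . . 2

Step 1. [r4c2∈{5}] r4c2 has the single candidate 5. So r4c2=5.
Step 2. [r5c2∈{2,6}] r5c2 is the only open cell in col 2 admitting 6 ⇒ r5c2=6.
Step 3. [r5c5∈{4,5}] row 5 places 4 nowhere but r5c5 ⇒ r5c5=4.
Step 4. [r2c2∈{2}] r2c2's peers cover all but 2 ⇒ r2c2=2.
Step 5. [r6c4∈{6}] nothing but 6 survives at r6c4. So r6c4=6.
Step 6. [r2c3∈{5}] r2c3's peers cover all but 5 ⇒ r2c3=5.
Step 7. [r6c5∈{1}] r6c5 has the single candidate 1, so r6c5=1.
Step 8. [r2c1∈{3}] r2c1 has the single candidate 3, so r2c1=3.
Step 9. [r1c2∈{1}] nothing but 1 survives at r1c2. So r1c2=1.
Step 10. [r4c4∈{3}] nothing but 3 survives at r4c4 ⇒ r4c4=3.
Step 11. [r5c4∈{5}] r5c4 has the single candidate 5 ⇒ r5c4=5.
Step 12. [r4c5∈{2}] r4c5's peers cover all but 2, so r4c5=2.
Step 13. [r3c5∈{5}] nothing but 5 survives at r3c5, so r3c5=5.
Step 14. [r4c3∈{4}] r4c3 is down to just 4 ⇒ r4c3=4.
Step 15. [r1c6∈{5}] r1c6's peers cover all but 5 ⇒ r1c6=5.
Step 16. [r5c1∈{2}] r5c1 is down to just 2 ⇒ r5c1=2.

Answer: 4 1 6 2 3 5 / 3 2 5 1 6 4 / 1 3 2 4 5 6 / 6 5 4 3 2 1 / 2 6 1 5 4 3 / 5 4 3 6 1 2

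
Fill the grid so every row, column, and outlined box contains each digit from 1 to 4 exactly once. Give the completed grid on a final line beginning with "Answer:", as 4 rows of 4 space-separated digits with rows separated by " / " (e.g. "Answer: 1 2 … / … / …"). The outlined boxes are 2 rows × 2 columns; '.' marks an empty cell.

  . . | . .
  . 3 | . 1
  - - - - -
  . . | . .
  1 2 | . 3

Step 1. [r4c3∈{4}] r4c3's peers cover all but 4. So r4c3=4.
Step 2. [r2c1∈{2,4}] across row 2, 4 lands solely at r2c1. So r2c1=4.
Step 3. [r2c3∈{2}] r2c3 has the single candidate 2 ⇒ r2c3=2.
Step 4. [r3c4∈{2}] nothing but 2 survives at r3c4, so r3c4=2.
Step 5. [r3c3∈{1}] only 1 remains possible at r3c3, so r3c3=1.
Step 6. [r1c3∈{3}] r1c3 has the single candidate 3 ⇒ r1c3=3.
Step 7. [r1c4∈{4}] only 4 remains possible at r1c4. So r1c4=4.
Step 8. [r3c2∈{4}] only 4 remains possible at r3c2 ⇒ r3c2=4.
Step 9. [r1c2∈{1}] r1c2 has the single candidate 1 ⇒ r1c2=1.
Step 10. [r1c1∈{2}] only 2 remains possible at r1c1. So r1c1=2.
Step 11. [r3c1∈{3}] r3c1's peers cover all but 3. So r3c1=3.

Answer: 2 1 3 4 / 4 3 2 1 / 3 4 1 2 / 1 2 4 3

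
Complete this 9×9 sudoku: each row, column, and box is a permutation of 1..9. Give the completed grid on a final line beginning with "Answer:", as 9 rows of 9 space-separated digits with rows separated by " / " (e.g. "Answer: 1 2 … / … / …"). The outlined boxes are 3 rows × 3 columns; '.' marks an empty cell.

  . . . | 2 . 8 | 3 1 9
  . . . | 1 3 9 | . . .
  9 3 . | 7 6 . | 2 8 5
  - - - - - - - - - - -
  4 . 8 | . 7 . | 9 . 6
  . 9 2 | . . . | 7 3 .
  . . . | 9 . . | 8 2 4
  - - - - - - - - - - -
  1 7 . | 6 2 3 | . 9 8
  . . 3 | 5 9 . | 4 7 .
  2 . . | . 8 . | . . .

Step 1. [r7c3∈{4,5}] row 7 places 4 nowhere but r7c3 ⇒ r7c3=4.
Step 2. [r1c5∈{4,5}] across box 2, 5 lands solely at r1c5 ⇒ r1c5=5.
Step 3. [r6c5∈{1}] only 1 remains possible at r6c5, so r6c5=1.
Step 4. [r9c7∈{1,5,6}] col 7 places 1 nowhere but r9c7. So r9c7=1.
Step 5. [r2c7∈{6}] r2c7's peers cover all but 6 ⇒ r2c7=6.
Step 6. [r6c1∈{3,5,6,7}] row 6 places 3 nowhere but r6c1. So r6c1=3.
Step 7. [r6c3∈{5,6,7}] r6c3 is the only open cell in row 6 admitting 7 ⇒ r6c3=7.
Step 8. [r4c8∈{5}] r4c8 is down to just 5 ⇒ r4c8=5.
Step 9. [r2c2∈{2,4,5,8}] in row 2, 2 fits only at r2c2 ⇒ r2c2=2.
Step 10. [r2c1∈{5,7,8}] across row 2, 8 lands solely at r2c1 ⇒ r2c1=8.
Step 11. [r8c1∈{6}] only 6 remains possible at r8c1 ⇒ r8c1=6.
Step 12. [r6c2∈{5,6}] 6 has one home in box 4: r6c2 ⇒ r6c2=6.
Step 13. [r5c5∈{4}] r5c5 is down to just 4 ⇒ r5c5=4.
Step 14. [r9c4∈{4}] r9c4 is down to just 4 ⇒ r9c4=4.
Step 15. [r5c1∈{5}] r5c1's peers cover all but 5 ⇒ r5c1=5.
Step 16. [r9c2∈{5}] nothing but 5 survives at r9c2 ⇒ r9c2=5.
Step 17. [r4c4∈{3}] r4c4 is down to just 3, so r4c4=3.
Step 18. [r1c3∈{6}] nothing but 6 survives at r1c3. So r1c3=6.
Step 19. [r1c1∈{7}] only 7 remains possible at r1c1. So r1c1=7.
Step 20. [r2c9∈{7}] only 7 remains possible at r2c9, so r2c9=7.
Step 21. [r2c8∈{4}] r2c8 has the single candidate 4 ⇒ r2c8=4.
Step 22. [r2c3∈{5}] only 5 remains possible at r2c3 ⇒ r2c3=5.
Step 23. [r9c8∈{6}] nothing but 6 survives at r9c8. So r9c8=6.
Step 24. [r5c9∈{1}] r5c9 has the single candidate 1 ⇒ r5c9=1.
Step 25. [r3c3∈{1}] r3c3 has the single candidate 1, so r3c3=1.
Step 26. [r8c6∈{1}] r8c6's peers cover all but 1. So r8c6=1.
Step 27. [r9c3∈{9}] nothing but 9 survives at r9c3, so r9c3=9.
Step 28. [r4c2∈{1}] only 1 remains possible at r4c2, so r4c2=1.
Step 29. [r1c2∈{4}] r1c2 is down to just 4, so r1c2=4.
Step 30. [r9c9∈{3}] nothing but 3 survives at r9c9. So r9c9=3.
Step 31. [r5c6∈{6}] r5c6 is down to just 6 ⇒ r5c6=6.
Step 32. [r6c6∈{5}] r6c6 is down to just 5 ⇒ r6c6=5.
Step 33. [r8c9∈{2}] nothing but 2 survives at r8c9, so r8c9=2.
Step 34. [r3c6∈{4}] nothing but 4 survives at r3c6, so r3c6=4.
Step 35. [r4c6∈{2}] r4c6 has the single candidate 2, so r4c6=2.
Step 36. [r7c7∈{5}] nothing but 5 survives at r7c7. So r7c7=5.
Step 37. [r5c4∈{8}] r5c4 has the single candidate 8. So r5c4=8.
Step 38. [r9c6∈{7}] only 7 remains possible at r9c6. So r9c6=7.
Step 39. [r8c2∈{8}] only 8 remains possible at r8c2 ⇒ r8c2=8.

Answer: 7 4 6 2 5 8 3 1 9 / 8 2 5 1 3 9 6 4 7 / 9 3 1 7 6 4 2 8 5 / 4 1 8 3 7 2 9 5 6 / 5 9 2 8 4 6 7 3 1 / 3 6 7 9 1 5 8 2 4 / 1 7 4 6 2 3 5 9 8 / 6 8 3 5 9 1 4 7 2 / 2 5 9 4 8 7 1 6 3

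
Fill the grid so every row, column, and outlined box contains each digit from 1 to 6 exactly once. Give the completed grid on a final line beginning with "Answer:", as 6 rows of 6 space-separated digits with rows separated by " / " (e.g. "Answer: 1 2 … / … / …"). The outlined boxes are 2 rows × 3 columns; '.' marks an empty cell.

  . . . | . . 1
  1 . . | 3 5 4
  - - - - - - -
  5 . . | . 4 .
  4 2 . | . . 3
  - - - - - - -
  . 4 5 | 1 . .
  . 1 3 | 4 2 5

Step 1. [r1c5∈{6}] r1c5's peers cover all but 6 ⇒ r1c5=6.
Step 2. [r2c3∈{2,6}] row 2 places 2 nowhere but r2c3. So r2c3=2.
Step 3. [r3c2∈{3,6}] across row 3, 3 lands solely at r3c2 ⇒ r3c2=3.
Step 4. [r3c6∈{2,6}] r3c6 is the only open cell in col 6 admitting 2 ⇒ r3c6=2.
Step 5. [r3c3∈{1,6}] in row 3, 1 fits only at r3c3 ⇒ r3c3=1.
Step 6. [r3c4∈{6}] r3c4 is down to just 6 ⇒ r3c4=6.
Step 7. [r5c6∈{6}] only 6 remains possible at r5c6 ⇒ r5c6=6.
Step 8. [r1c2∈{5}] only 5 remains possible at r1c2, so r1c2=5.
Step 9. [r5c5∈{3}] r5c5's peers cover all but 3, so r5c5=3.
Step 10. [r2c2∈{6}] only 6 remains possible at r2c2, so r2c2=6.
Step 11. [r4c3∈{6}] r4c3's peers cover all but 6 ⇒ r4c3=6.
Step 12. [r1c1∈{3}] r1c1's peers cover all but 3, so r1c1=3.
Step 13. [r1c3∈{4}] r1c3's peers cover all but 4. So r1c3=4.
Step 14. [r1c4∈{2}] r1c4's peers cover all but 2. So r1c4=2.
Step 15. [r4c4∈{5}] r4c4 has the single candidate 5. So r4c4=5.
Step 16. [r6c1∈{6}] only 6 remains possible at r6c1, so r6c1=6.
Step 17. [r5c1∈{2}] only 2 remains possible at r5c1, so r5c1=2.
Step 18. [r4c5∈{1}] only 1 remains possible at r4c5, so r4c5=1.

Answer: 3 5 4 2 6 1 / 1 6 2 3 5 4 / 5 3 1 6 4 2 / 4 2 6 5 1 3 / 2 4 5 1 3 6 / 6 1 3 4 2 5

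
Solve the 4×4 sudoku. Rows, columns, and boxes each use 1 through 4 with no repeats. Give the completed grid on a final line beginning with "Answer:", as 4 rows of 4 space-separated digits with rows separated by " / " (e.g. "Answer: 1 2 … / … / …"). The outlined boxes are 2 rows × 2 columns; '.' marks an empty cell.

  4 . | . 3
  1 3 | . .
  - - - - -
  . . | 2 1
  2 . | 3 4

Step 1. [r4c2∈{1}] r4c2 is down to just 1, so r4c2=1.
Step 2. [r1c2∈{2}] r1c2 has the single candidate 2 ⇒ r1c2=2.
Step 3. [r3c1∈{3}] nothing but 3 survives at r3c1 ⇒ r3c1=3.
Step 4. [r1c3∈{1}] r1c3's peers cover all but 1, so r1c3=1.
Step 5. [r3c2∈{4}] r3c2's peers cover all but 4 ⇒ r3c2=4.
Step 6. [r2c4∈{2}] r2c4 has the single candidate 2. So r2c4=2.
Step 7. [r2c3∈{4}] nothing but 4 survives at r2c3, so r2c3=4.

Answer: 4 2 1 3 / 1 3 4 2 / 3 4 2 1 / 2 1 3 4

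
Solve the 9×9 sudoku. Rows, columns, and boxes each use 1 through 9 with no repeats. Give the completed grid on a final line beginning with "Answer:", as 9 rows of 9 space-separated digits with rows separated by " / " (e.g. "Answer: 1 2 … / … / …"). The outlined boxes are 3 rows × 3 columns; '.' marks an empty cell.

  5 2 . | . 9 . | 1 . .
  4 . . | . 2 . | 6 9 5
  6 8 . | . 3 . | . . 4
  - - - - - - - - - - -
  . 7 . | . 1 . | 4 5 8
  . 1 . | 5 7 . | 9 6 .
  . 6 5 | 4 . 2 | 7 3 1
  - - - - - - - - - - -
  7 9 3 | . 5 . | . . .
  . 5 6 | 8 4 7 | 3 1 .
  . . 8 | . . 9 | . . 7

Step 1. [r9c4∈{1,2,3,6}] across row 9, 3 lands solely at r9c4, so r9c4=3.
Step 2. [r7c4∈{1,2,6}] in col 4, 2 fits only at r7c4, so r7c4=2.
Step 3. [r8c1∈{2}] r8c1's peers cover all but 2. So r8c1=2.
Step 4. [r1c3∈{7}] r1c3 is down to just 7 ⇒ r1c3=7.
Step 5. [r4c4∈{6,9}] r4c4 is the only open cell in col 4 admitting 9, so r4c4=9.
Step 6. [r2c3∈{1}] only 1 remains possible at r2c3, so r2c3=1.
Step 7. [r4c6∈{3,6}] row 4 places 6 nowhere but r4c6. So r4c6=6.
Step 8. [r3c4∈{1,7}] in col 4, 1 fits only at r3c4 ⇒ r3c4=1.
Step 9. [r2c6∈{8}] r2c6 is down to just 8 ⇒ r2c6=8.
Step 10. [r3c7∈{2}] r3c7's peers cover all but 2 ⇒ r3c7=2.
Step 11. [r5c1∈{3,8}] r5c1 is the only open cell in row 5 admitting 8 ⇒ r5c1=8.
Step 12. [r7c8∈{4,8}] row 7 places 4 nowhere but r7c8. So r7c8=4.
Step 13. [r4c3∈{2}] only 2 remains possible at r4c3, so r4c3=2.
Step 14. [r3c3∈{9}] only 9 remains possible at r3c3 ⇒ r3c3=9.
Step 15. [r5c9∈{2}] r5c9 has the single candidate 2, so r5c9=2.
Step 16. [r1c6∈{4}] only 4 remains possible at r1c6. So r1c6=4.
Step 17. [r6c5∈{8}] nothing but 8 survives at r6c5. So r6c5=8.
Step 18. [r1c8∈{8}] r1c8's peers cover all but 8. So r1c8=8.
Step 19. [r2c2∈{3}] only 3 remains possible at r2c2. So r2c2=3.
Step 20. [r1c4∈{6}] only 6 remains possible at r1c4, so r1c4=6.
Step 21. [r5c3∈{4}] nothing but 4 survives at r5c3 ⇒ r5c3=4.
Step 22. [r9c5∈{6}] r9c5 has the single candidate 6. So r9c5=6.
Step 23. [r7c9∈{6}] nothing but 6 survives at r7c9. So r7c9=6.
Step 24. [r9c2∈{4}] nothing but 4 survives at r9c2. So r9c2=4.
Step 25. [r7c6∈{1}] only 1 remains possible at r7c6 ⇒ r7c6=1.
Step 26. [r5c6∈{3}] r5c6's peers cover all but 3. So r5c6=3.
Step 27. [r9c7∈{5}] nothing but 5 survives at r9c7, so r9c7=5.
Step 28. [r9c1∈{1}] only 1 remains possible at r9c1. So r9c1=1.
Step 29. [r9c8∈{2}] nothing but 2 survives at r9c8, so r9c8=2.
Step 30. [r6c1∈{9}] nothing but 9 survives at r6c1 ⇒ r6c1=9.
Step 31. [r1c9∈{3}] nothing but 3 survives at r1c9 ⇒ r1c9=3.
Step 32. [r8c9∈{9}] r8c9's peers cover all but 9, so r8c9=9.
Step 33. [r7c7∈{8}] r7c7 is down to just 8 ⇒ r7c7=8.
Step 34. [r3c8∈{7}] r3c8 has the single candidate 7, so r3c8=7.
Step 35. [r4c1∈{3}] r4c1 has the single candidate 3. So r4c1=3.
Step 36. [r3c6∈{5}] r3c6 has the single candidate 5 ⇒ r3c6=5.
Step 37. [r2c4∈{7}] only 7 remains possible at r2c4, so r2c4=7.

Answer: 5 2 7 6 9 4 1 8 3 / 4 3 1 7 2 8 6 9 5 / 6 8 9 1 3 5 2 7 4 / 3 7 2 9 1 6 4 5 8 / 8 1 4 5 7 3 9 6 2 / 9 6 5 4 8 2 7 3 1 / 7 9 3 2 5 1 8 4 6 / 2 5 6 8 4 7 3 1 9 / 1 4 8 3 6 9 5 2 7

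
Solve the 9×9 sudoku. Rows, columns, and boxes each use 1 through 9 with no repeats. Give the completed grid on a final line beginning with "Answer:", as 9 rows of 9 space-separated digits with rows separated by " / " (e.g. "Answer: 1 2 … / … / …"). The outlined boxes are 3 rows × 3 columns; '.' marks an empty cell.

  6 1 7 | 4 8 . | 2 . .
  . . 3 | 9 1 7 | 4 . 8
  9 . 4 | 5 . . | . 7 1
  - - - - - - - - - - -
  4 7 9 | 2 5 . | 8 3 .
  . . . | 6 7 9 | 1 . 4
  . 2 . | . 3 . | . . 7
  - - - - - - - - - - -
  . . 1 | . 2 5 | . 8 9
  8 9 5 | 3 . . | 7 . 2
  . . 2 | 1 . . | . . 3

Step 1. [r7c7∈{6}] nothing but 6 survives at r7c7, so r7c7=6.
Step 2. [r6c6∈{1,4,8}] row 6 places 4 nowhere but r6c6, so r6c6=4.
Step 3. [r8c6∈{6}] nothing but 6 survives at r8c6 ⇒ r8c6=6.
Step 4. [r2c2∈{5}] r2c2 has the single candidate 5, so r2c2=5.
Step 5. [r8c5∈{4}] nothing but 4 survives at r8c5 ⇒ r8c5=4.
Step 6. [r9c7∈{5}] only 5 remains possible at r9c7 ⇒ r9c7=5.
Step 7. [r7c2∈{3,4}] r7c2 is the only open cell in row 7 admitting 4. So r7c2=4.
Step 8. [r7c1∈{3,7}] across row 7, 3 lands solely at r7c1. So r7c1=3.
Step 9. [r1c8∈{5,9}] r1c8 is the only open cell in row 1 admitting 9, so r1c8=9.
Step 10. [r5c3∈{8}] only 8 remains possible at r5c3, so r5c3=8.
Step 11. [r5c1∈{5}] only 5 remains possible at r5c1 ⇒ r5c1=5.
Step 12. [r4c9∈{6}] nothing but 6 survives at r4c9, so r4c9=6.
Step 13. [r3c7∈{3}] r3c7's peers cover all but 3 ⇒ r3c7=3.
Step 14. [r6c1∈{1}] nothing but 1 survives at r6c1 ⇒ r6c1=1.
Step 15. [r6c7∈{9}] nothing but 9 survives at r6c7, so r6c7=9.
Step 16. [r2c8∈{6}] nothing but 6 survives at r2c8 ⇒ r2c8=6.
Step 17. [r6c4∈{8}] r6c4 has the single candidate 8. So r6c4=8.
Step 18. [r2c1∈{2}] r2c1's peers cover all but 2. So r2c1=2.
Step 19. [r1c6∈{3}] r1c6's peers cover all but 3. So r1c6=3.
Step 20. [r1c9∈{5}] nothing but 5 survives at r1c9, so r1c9=5.
Step 21. [r9c5∈{9}] r9c5's peers cover all but 9. So r9c5=9.
Step 22. [r5c2∈{3}] nothing but 3 survives at r5c2, so r5c2=3.
Step 23. [r5c8∈{2}] r5c8 is down to just 2, so r5c8=2.
Step 24. [r9c2∈{6}] r9c2 has the single candidate 6, so r9c2=6.
Step 25. [r9c8∈{4}] r9c8's peers cover all but 4. So r9c8=4.
Step 26. [r4c6∈{1}] only 1 remains possible at r4c6, so r4c6=1.
Step 27. [r9c6∈{8}] r9c6's peers cover all but 8, so r9c6=8.
Step 28. [r3c6∈{2}] r3c6 has the single candidate 2. So r3c6=2.
Step 29. [r3c2∈{8}] r3c2 has the single candidate 8 ⇒ r3c2=8.
Step 30. [r9c1∈{7}] only 7 remains possible at r9c1, so r9c1=7.
Step 31. [r6c8∈{5}] only 5 remains possible at r6c8, so r6c8=5.
Step 32. [r3c5∈{6}] only 6 remains possible at r3c5, so r3c5=6.
Step 33. [r8c8∈{1}] only 1 remains possible at r8c8. So r8c8=1.
Step 34. [r7c4∈{7}] r7c4 is down to just 7, so r7c4=7.
Step 35. [r6c3∈{6}] r6c3 is down to just 6. So r6c3=6.

Answer: 6 1 7 4 8 3 2 9 5 / 2 5 3 9 1 7 4 6 8 / 9 8 4 5 6 2 3 7 1 / 4 7 9 2 5 1 8 3 6 / 5 3 8 6 7 9 1 2 4 / 1 2 6 8 3 4 9 5 7 / 3 4 1 7 2 5 6 8 9 / 8 9 5 3 4 6 7 1 2 / 7 6 2 1 9 8 5 4 3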